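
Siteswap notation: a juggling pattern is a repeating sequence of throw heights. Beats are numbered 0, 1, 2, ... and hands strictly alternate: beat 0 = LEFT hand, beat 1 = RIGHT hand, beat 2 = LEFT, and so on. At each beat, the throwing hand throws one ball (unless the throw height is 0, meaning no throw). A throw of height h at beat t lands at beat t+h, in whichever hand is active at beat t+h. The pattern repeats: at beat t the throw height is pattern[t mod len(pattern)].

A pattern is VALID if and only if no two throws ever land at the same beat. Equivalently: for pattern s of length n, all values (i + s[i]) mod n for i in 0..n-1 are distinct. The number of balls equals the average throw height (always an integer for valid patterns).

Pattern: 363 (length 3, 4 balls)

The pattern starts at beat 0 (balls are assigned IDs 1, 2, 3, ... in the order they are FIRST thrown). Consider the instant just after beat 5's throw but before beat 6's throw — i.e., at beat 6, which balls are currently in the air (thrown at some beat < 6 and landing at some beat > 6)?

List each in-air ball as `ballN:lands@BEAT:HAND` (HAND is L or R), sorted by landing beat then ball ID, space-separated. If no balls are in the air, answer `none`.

Beat 0 (L): throw ball1 h=3 -> lands@3:R; in-air after throw: [b1@3:R]
Beat 1 (R): throw ball2 h=6 -> lands@7:R; in-air after throw: [b1@3:R b2@7:R]
Beat 2 (L): throw ball3 h=3 -> lands@5:R; in-air after throw: [b1@3:R b3@5:R b2@7:R]
Beat 3 (R): throw ball1 h=3 -> lands@6:L; in-air after throw: [b3@5:R b1@6:L b2@7:R]
Beat 4 (L): throw ball4 h=6 -> lands@10:L; in-air after throw: [b3@5:R b1@6:L b2@7:R b4@10:L]
Beat 5 (R): throw ball3 h=3 -> lands@8:L; in-air after throw: [b1@6:L b2@7:R b3@8:L b4@10:L]
Beat 6 (L): throw ball1 h=3 -> lands@9:R; in-air after throw: [b2@7:R b3@8:L b1@9:R b4@10:L]

Answer: ball2:lands@7:R ball3:lands@8:L ball4:lands@10:L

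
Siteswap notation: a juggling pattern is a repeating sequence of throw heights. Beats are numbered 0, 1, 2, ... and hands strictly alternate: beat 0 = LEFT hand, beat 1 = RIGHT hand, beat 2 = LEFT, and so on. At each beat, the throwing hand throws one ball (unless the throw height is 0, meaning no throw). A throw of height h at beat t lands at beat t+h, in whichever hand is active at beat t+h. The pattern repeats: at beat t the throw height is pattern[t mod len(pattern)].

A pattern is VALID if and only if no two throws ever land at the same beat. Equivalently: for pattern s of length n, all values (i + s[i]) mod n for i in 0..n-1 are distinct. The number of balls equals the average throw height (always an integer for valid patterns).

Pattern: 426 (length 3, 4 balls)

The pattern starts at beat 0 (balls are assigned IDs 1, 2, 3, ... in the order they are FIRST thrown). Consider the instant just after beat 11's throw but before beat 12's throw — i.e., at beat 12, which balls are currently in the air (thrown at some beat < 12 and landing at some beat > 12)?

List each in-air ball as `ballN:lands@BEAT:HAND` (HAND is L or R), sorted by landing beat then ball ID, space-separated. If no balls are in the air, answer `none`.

Beat 0 (L): throw ball1 h=4 -> lands@4:L; in-air after throw: [b1@4:L]
Beat 1 (R): throw ball2 h=2 -> lands@3:R; in-air after throw: [b2@3:R b1@4:L]
Beat 2 (L): throw ball3 h=6 -> lands@8:L; in-air after throw: [b2@3:R b1@4:L b3@8:L]
Beat 3 (R): throw ball2 h=4 -> lands@7:R; in-air after throw: [b1@4:L b2@7:R b3@8:L]
Beat 4 (L): throw ball1 h=2 -> lands@6:L; in-air after throw: [b1@6:L b2@7:R b3@8:L]
Beat 5 (R): throw ball4 h=6 -> lands@11:R; in-air after throw: [b1@6:L b2@7:R b3@8:L b4@11:R]
Beat 6 (L): throw ball1 h=4 -> lands@10:L; in-air after throw: [b2@7:R b3@8:L b1@10:L b4@11:R]
Beat 7 (R): throw ball2 h=2 -> lands@9:R; in-air after throw: [b3@8:L b2@9:R b1@10:L b4@11:R]
Beat 8 (L): throw ball3 h=6 -> lands@14:L; in-air after throw: [b2@9:R b1@10:L b4@11:R b3@14:L]
Beat 9 (R): throw ball2 h=4 -> lands@13:R; in-air after throw: [b1@10:L b4@11:R b2@13:R b3@14:L]
Beat 10 (L): throw ball1 h=2 -> lands@12:L; in-air after throw: [b4@11:R b1@12:L b2@13:R b3@14:L]
Beat 11 (R): throw ball4 h=6 -> lands@17:R; in-air after throw: [b1@12:L b2@13:R b3@14:L b4@17:R]
Beat 12 (L): throw ball1 h=4 -> lands@16:L; in-air after throw: [b2@13:R b3@14:L b1@16:L b4@17:R]

Answer: ball2:lands@13:R ball3:lands@14:L ball4:lands@17:R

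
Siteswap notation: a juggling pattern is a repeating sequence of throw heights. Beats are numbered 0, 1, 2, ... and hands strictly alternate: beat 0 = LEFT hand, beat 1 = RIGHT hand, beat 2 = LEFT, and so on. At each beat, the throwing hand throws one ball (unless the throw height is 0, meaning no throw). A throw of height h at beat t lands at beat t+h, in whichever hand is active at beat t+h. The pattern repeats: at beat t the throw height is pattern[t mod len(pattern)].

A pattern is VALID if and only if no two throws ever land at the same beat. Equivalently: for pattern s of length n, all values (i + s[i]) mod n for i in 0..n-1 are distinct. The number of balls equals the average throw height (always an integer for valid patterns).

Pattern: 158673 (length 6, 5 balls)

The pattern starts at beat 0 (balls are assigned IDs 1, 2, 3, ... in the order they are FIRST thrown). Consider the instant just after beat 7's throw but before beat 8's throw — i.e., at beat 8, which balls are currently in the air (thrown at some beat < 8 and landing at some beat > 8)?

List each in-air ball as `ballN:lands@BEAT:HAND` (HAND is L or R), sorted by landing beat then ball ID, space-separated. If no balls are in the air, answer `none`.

Answer: ball3:lands@9:R ball2:lands@10:L ball4:lands@11:R ball1:lands@12:L

Derivation:
Beat 0 (L): throw ball1 h=1 -> lands@1:R; in-air after throw: [b1@1:R]
Beat 1 (R): throw ball1 h=5 -> lands@6:L; in-air after throw: [b1@6:L]
Beat 2 (L): throw ball2 h=8 -> lands@10:L; in-air after throw: [b1@6:L b2@10:L]
Beat 3 (R): throw ball3 h=6 -> lands@9:R; in-air after throw: [b1@6:L b3@9:R b2@10:L]
Beat 4 (L): throw ball4 h=7 -> lands@11:R; in-air after throw: [b1@6:L b3@9:R b2@10:L b4@11:R]
Beat 5 (R): throw ball5 h=3 -> lands@8:L; in-air after throw: [b1@6:L b5@8:L b3@9:R b2@10:L b4@11:R]
Beat 6 (L): throw ball1 h=1 -> lands@7:R; in-air after throw: [b1@7:R b5@8:L b3@9:R b2@10:L b4@11:R]
Beat 7 (R): throw ball1 h=5 -> lands@12:L; in-air after throw: [b5@8:L b3@9:R b2@10:L b4@11:R b1@12:L]
Beat 8 (L): throw ball5 h=8 -> lands@16:L; in-air after throw: [b3@9:R b2@10:L b4@11:R b1@12:L b5@16:L]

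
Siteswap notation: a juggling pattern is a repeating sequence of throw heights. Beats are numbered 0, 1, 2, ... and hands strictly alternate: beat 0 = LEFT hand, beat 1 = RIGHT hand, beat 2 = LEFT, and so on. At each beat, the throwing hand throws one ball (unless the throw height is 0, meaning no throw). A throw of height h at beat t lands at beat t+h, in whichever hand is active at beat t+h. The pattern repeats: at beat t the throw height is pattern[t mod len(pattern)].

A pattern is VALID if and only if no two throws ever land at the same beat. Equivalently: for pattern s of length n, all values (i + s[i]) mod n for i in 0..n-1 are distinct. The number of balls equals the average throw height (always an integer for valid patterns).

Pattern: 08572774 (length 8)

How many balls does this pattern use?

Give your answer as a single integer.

Answer: 5

Derivation:
Pattern = [0, 8, 5, 7, 2, 7, 7, 4], length n = 8
  position 0: throw height = 0, running sum = 0
  position 1: throw height = 8, running sum = 8
  position 2: throw height = 5, running sum = 13
  position 3: throw height = 7, running sum = 20
  position 4: throw height = 2, running sum = 22
  position 5: throw height = 7, running sum = 29
  position 6: throw height = 7, running sum = 36
  position 7: throw height = 4, running sum = 40
Total sum = 40; balls = sum / n = 40 / 8 = 5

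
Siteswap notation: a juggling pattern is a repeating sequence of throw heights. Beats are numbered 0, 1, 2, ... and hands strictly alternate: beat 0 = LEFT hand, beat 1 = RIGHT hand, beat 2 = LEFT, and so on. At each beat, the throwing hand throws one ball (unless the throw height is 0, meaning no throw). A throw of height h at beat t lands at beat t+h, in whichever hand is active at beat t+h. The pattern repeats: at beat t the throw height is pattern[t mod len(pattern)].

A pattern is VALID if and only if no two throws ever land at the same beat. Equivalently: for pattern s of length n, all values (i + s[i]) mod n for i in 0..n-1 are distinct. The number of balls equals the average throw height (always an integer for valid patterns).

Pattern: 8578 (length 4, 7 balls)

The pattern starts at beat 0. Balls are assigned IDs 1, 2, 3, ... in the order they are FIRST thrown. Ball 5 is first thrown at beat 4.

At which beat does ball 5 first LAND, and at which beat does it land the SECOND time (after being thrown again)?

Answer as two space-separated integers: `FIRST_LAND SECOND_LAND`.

Beat 0 (L): throw ball1 h=8 -> lands@8:L; in-air after throw: [b1@8:L]
Beat 1 (R): throw ball2 h=5 -> lands@6:L; in-air after throw: [b2@6:L b1@8:L]
Beat 2 (L): throw ball3 h=7 -> lands@9:R; in-air after throw: [b2@6:L b1@8:L b3@9:R]
Beat 3 (R): throw ball4 h=8 -> lands@11:R; in-air after throw: [b2@6:L b1@8:L b3@9:R b4@11:R]
Beat 4 (L): throw ball5 h=8 -> lands@12:L; in-air after throw: [b2@6:L b1@8:L b3@9:R b4@11:R b5@12:L]
Beat 5 (R): throw ball6 h=5 -> lands@10:L; in-air after throw: [b2@6:L b1@8:L b3@9:R b6@10:L b4@11:R b5@12:L]
Beat 6 (L): throw ball2 h=7 -> lands@13:R; in-air after throw: [b1@8:L b3@9:R b6@10:L b4@11:R b5@12:L b2@13:R]
Beat 7 (R): throw ball7 h=8 -> lands@15:R; in-air after throw: [b1@8:L b3@9:R b6@10:L b4@11:R b5@12:L b2@13:R b7@15:R]
Beat 8 (L): throw ball1 h=8 -> lands@16:L; in-air after throw: [b3@9:R b6@10:L b4@11:R b5@12:L b2@13:R b7@15:R b1@16:L]
Beat 9 (R): throw ball3 h=5 -> lands@14:L; in-air after throw: [b6@10:L b4@11:R b5@12:L b2@13:R b3@14:L b7@15:R b1@16:L]
Beat 10 (L): throw ball6 h=7 -> lands@17:R; in-air after throw: [b4@11:R b5@12:L b2@13:R b3@14:L b7@15:R b1@16:L b6@17:R]
Beat 11 (R): throw ball4 h=8 -> lands@19:R; in-air after throw: [b5@12:L b2@13:R b3@14:L b7@15:R b1@16:L b6@17:R b4@19:R]
Beat 12 (L): throw ball5 h=8 -> lands@20:L; in-air after throw: [b2@13:R b3@14:L b7@15:R b1@16:L b6@17:R b4@19:R b5@20:L]
Beat 13 (R): throw ball2 h=5 -> lands@18:L; in-air after throw: [b3@14:L b7@15:R b1@16:L b6@17:R b2@18:L b4@19:R b5@20:L]
Beat 14 (L): throw ball3 h=7 -> lands@21:R; in-air after throw: [b7@15:R b1@16:L b6@17:R b2@18:L b4@19:R b5@20:L b3@21:R]
Beat 15 (R): throw ball7 h=8 -> lands@23:R; in-air after throw: [b1@16:L b6@17:R b2@18:L b4@19:R b5@20:L b3@21:R b7@23:R]
Beat 16 (L): throw ball1 h=8 -> lands@24:L; in-air after throw: [b6@17:R b2@18:L b4@19:R b5@20:L b3@21:R b7@23:R b1@24:L]
Beat 17 (R): throw ball6 h=5 -> lands@22:L; in-air after throw: [b2@18:L b4@19:R b5@20:L b3@21:R b6@22:L b7@23:R b1@24:L]
Beat 18 (L): throw ball2 h=7 -> lands@25:R; in-air after throw: [b4@19:R b5@20:L b3@21:R b6@22:L b7@23:R b1@24:L b2@25:R]
Beat 19 (R): throw ball4 h=8 -> lands@27:R; in-air after throw: [b5@20:L b3@21:R b6@22:L b7@23:R b1@24:L b2@25:R b4@27:R]
Beat 20 (L): throw ball5 h=8 -> lands@28:L; in-air after throw: [b3@21:R b6@22:L b7@23:R b1@24:L b2@25:R b4@27:R b5@28:L]
Ball 5: thrown@4 h=8 -> first land @12; rethrown@12 h=8 -> second land @20

Answer: 12 20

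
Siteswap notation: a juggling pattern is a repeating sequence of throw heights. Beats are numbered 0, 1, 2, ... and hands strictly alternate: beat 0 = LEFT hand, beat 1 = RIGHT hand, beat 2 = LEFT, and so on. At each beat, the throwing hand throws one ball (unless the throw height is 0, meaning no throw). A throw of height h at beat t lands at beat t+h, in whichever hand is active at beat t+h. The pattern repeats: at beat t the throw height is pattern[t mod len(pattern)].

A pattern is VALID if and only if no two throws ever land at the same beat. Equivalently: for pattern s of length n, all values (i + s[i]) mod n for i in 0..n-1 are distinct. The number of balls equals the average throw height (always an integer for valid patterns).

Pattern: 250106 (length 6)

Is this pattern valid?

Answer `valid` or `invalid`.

i=0: (i + s[i]) mod n = (0 + 2) mod 6 = 2
i=1: (i + s[i]) mod n = (1 + 5) mod 6 = 0
i=2: (i + s[i]) mod n = (2 + 0) mod 6 = 2
i=3: (i + s[i]) mod n = (3 + 1) mod 6 = 4
i=4: (i + s[i]) mod n = (4 + 0) mod 6 = 4
i=5: (i + s[i]) mod n = (5 + 6) mod 6 = 5
Residues: [2, 0, 2, 4, 4, 5], distinct: False

Answer: invalid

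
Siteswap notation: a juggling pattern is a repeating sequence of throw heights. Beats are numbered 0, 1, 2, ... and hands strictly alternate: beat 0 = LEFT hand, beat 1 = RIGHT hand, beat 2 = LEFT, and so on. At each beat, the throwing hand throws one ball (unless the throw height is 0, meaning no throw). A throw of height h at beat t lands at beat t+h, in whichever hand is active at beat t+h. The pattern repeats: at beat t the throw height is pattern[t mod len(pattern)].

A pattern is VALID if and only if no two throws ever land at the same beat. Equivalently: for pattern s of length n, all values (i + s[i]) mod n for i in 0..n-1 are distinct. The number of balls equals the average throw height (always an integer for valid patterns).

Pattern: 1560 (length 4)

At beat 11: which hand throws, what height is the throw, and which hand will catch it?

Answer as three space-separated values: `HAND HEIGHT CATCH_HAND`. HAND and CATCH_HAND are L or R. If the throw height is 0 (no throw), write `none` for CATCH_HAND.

Answer: R 0 none

Derivation:
Beat 11: 11 mod 2 = 1, so hand = R
Throw height = pattern[11 mod 4] = pattern[3] = 0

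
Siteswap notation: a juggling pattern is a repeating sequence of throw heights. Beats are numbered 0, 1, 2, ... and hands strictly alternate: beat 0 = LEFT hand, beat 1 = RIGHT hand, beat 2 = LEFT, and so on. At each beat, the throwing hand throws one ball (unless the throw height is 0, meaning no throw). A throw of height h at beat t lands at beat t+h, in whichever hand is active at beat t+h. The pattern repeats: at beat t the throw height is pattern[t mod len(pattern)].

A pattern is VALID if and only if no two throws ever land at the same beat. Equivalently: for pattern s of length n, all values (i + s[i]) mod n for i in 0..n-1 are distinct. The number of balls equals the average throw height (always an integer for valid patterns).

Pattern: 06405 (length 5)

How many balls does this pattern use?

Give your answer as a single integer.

Pattern = [0, 6, 4, 0, 5], length n = 5
  position 0: throw height = 0, running sum = 0
  position 1: throw height = 6, running sum = 6
  position 2: throw height = 4, running sum = 10
  position 3: throw height = 0, running sum = 10
  position 4: throw height = 5, running sum = 15
Total sum = 15; balls = sum / n = 15 / 5 = 3

Answer: 3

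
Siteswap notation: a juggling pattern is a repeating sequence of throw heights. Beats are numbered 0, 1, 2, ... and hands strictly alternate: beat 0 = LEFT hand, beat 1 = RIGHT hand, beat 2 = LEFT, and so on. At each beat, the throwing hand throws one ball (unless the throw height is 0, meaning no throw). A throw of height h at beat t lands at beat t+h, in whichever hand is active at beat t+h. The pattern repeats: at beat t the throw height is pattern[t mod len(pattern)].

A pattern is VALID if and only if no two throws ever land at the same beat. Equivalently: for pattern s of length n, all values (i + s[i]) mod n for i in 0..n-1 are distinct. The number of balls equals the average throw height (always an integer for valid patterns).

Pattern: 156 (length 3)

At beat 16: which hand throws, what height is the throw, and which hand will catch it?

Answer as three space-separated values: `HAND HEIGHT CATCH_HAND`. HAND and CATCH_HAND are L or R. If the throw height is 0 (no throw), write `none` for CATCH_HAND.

Answer: L 5 R

Derivation:
Beat 16: 16 mod 2 = 0, so hand = L
Throw height = pattern[16 mod 3] = pattern[1] = 5
Lands at beat 16+5=21, 21 mod 2 = 1, so catch hand = R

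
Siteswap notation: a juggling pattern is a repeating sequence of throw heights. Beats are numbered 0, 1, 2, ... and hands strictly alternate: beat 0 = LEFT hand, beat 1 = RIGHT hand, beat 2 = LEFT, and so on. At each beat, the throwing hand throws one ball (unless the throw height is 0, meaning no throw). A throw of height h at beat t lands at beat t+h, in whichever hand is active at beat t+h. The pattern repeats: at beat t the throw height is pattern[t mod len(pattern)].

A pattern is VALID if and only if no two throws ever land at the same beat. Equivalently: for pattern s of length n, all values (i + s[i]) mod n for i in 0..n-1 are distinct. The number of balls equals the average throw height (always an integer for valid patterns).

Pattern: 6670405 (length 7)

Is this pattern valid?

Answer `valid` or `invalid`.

i=0: (i + s[i]) mod n = (0 + 6) mod 7 = 6
i=1: (i + s[i]) mod n = (1 + 6) mod 7 = 0
i=2: (i + s[i]) mod n = (2 + 7) mod 7 = 2
i=3: (i + s[i]) mod n = (3 + 0) mod 7 = 3
i=4: (i + s[i]) mod n = (4 + 4) mod 7 = 1
i=5: (i + s[i]) mod n = (5 + 0) mod 7 = 5
i=6: (i + s[i]) mod n = (6 + 5) mod 7 = 4
Residues: [6, 0, 2, 3, 1, 5, 4], distinct: True

Answer: valid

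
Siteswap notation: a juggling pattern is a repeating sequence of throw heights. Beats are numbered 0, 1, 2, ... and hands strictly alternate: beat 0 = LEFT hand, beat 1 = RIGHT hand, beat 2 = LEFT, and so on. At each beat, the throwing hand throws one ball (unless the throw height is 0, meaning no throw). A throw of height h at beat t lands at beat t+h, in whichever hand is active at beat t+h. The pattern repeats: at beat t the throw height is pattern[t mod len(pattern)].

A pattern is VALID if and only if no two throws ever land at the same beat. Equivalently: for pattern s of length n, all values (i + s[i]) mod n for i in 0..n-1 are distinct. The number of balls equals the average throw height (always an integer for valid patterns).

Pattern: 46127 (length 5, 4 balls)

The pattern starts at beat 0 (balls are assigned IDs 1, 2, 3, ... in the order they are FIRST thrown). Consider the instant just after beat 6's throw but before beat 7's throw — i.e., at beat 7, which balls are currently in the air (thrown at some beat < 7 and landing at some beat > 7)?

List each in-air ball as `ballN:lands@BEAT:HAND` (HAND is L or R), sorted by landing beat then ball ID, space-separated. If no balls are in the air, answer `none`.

Beat 0 (L): throw ball1 h=4 -> lands@4:L; in-air after throw: [b1@4:L]
Beat 1 (R): throw ball2 h=6 -> lands@7:R; in-air after throw: [b1@4:L b2@7:R]
Beat 2 (L): throw ball3 h=1 -> lands@3:R; in-air after throw: [b3@3:R b1@4:L b2@7:R]
Beat 3 (R): throw ball3 h=2 -> lands@5:R; in-air after throw: [b1@4:L b3@5:R b2@7:R]
Beat 4 (L): throw ball1 h=7 -> lands@11:R; in-air after throw: [b3@5:R b2@7:R b1@11:R]
Beat 5 (R): throw ball3 h=4 -> lands@9:R; in-air after throw: [b2@7:R b3@9:R b1@11:R]
Beat 6 (L): throw ball4 h=6 -> lands@12:L; in-air after throw: [b2@7:R b3@9:R b1@11:R b4@12:L]
Beat 7 (R): throw ball2 h=1 -> lands@8:L; in-air after throw: [b2@8:L b3@9:R b1@11:R b4@12:L]

Answer: ball3:lands@9:R ball1:lands@11:R ball4:lands@12:L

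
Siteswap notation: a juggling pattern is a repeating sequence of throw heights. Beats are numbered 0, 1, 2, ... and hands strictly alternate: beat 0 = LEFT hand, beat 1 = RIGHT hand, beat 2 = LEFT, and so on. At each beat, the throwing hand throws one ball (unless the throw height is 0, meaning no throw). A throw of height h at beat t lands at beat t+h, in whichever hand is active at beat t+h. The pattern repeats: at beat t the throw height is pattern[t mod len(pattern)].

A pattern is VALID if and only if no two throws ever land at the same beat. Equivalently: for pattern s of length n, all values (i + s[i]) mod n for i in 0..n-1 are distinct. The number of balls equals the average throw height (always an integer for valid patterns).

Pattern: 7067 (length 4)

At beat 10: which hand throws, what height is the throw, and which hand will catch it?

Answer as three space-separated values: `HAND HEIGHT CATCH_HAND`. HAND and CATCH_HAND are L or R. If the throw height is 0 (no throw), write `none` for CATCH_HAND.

Beat 10: 10 mod 2 = 0, so hand = L
Throw height = pattern[10 mod 4] = pattern[2] = 6
Lands at beat 10+6=16, 16 mod 2 = 0, so catch hand = L

Answer: L 6 L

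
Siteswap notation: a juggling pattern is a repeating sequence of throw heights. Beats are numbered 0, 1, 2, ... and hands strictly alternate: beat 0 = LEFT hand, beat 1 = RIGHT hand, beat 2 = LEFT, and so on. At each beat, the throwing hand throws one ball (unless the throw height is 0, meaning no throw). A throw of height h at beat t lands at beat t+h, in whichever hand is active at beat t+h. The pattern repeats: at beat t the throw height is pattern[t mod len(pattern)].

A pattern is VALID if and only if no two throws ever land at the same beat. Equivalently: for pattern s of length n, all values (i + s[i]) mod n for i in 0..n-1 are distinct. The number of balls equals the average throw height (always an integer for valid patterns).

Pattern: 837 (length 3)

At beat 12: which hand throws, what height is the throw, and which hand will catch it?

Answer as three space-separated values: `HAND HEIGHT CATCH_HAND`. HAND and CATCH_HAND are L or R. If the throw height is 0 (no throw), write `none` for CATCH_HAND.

Answer: L 8 L

Derivation:
Beat 12: 12 mod 2 = 0, so hand = L
Throw height = pattern[12 mod 3] = pattern[0] = 8
Lands at beat 12+8=20, 20 mod 2 = 0, so catch hand = L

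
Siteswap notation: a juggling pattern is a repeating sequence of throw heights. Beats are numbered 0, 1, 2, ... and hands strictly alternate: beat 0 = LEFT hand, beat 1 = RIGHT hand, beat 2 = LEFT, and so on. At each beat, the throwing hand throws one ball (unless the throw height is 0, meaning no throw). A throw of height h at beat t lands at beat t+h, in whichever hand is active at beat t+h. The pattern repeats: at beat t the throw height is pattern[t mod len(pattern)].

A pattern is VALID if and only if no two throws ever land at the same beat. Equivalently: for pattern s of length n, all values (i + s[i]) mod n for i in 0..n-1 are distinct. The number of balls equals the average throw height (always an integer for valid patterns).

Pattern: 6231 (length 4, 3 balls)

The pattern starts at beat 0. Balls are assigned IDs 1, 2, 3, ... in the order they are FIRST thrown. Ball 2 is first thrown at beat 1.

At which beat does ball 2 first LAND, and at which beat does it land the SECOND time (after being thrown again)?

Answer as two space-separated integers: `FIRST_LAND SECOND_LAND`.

Beat 0 (L): throw ball1 h=6 -> lands@6:L; in-air after throw: [b1@6:L]
Beat 1 (R): throw ball2 h=2 -> lands@3:R; in-air after throw: [b2@3:R b1@6:L]
Beat 2 (L): throw ball3 h=3 -> lands@5:R; in-air after throw: [b2@3:R b3@5:R b1@6:L]
Beat 3 (R): throw ball2 h=1 -> lands@4:L; in-air after throw: [b2@4:L b3@5:R b1@6:L]
Beat 4 (L): throw ball2 h=6 -> lands@10:L; in-air after throw: [b3@5:R b1@6:L b2@10:L]
Ball 2: thrown@1 h=2 -> first land @3; rethrown@3 h=1 -> second land @4

Answer: 3 4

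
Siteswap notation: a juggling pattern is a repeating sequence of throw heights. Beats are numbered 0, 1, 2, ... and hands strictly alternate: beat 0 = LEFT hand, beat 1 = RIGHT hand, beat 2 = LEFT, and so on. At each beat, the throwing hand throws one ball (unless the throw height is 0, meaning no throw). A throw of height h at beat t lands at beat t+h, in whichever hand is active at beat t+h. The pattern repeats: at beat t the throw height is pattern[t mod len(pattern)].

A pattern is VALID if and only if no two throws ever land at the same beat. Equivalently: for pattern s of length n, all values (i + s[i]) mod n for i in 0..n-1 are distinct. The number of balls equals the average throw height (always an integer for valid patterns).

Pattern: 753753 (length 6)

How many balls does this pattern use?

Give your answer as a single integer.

Pattern = [7, 5, 3, 7, 5, 3], length n = 6
  position 0: throw height = 7, running sum = 7
  position 1: throw height = 5, running sum = 12
  position 2: throw height = 3, running sum = 15
  position 3: throw height = 7, running sum = 22
  position 4: throw height = 5, running sum = 27
  position 5: throw height = 3, running sum = 30
Total sum = 30; balls = sum / n = 30 / 6 = 5

Answer: 5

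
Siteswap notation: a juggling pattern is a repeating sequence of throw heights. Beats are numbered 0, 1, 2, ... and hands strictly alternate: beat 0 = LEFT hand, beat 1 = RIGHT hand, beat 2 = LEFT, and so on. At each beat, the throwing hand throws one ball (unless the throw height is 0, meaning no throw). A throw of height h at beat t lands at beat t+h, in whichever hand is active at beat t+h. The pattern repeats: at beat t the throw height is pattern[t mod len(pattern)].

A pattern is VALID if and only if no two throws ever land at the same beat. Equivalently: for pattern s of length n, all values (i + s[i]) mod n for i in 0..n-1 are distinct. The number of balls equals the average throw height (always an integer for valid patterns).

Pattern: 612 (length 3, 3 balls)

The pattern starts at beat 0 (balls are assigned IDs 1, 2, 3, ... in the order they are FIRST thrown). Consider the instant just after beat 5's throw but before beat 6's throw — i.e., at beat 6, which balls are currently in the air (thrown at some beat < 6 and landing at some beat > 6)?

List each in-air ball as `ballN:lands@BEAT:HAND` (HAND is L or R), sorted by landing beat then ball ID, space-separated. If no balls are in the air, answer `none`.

Answer: ball2:lands@7:R ball3:lands@9:R

Derivation:
Beat 0 (L): throw ball1 h=6 -> lands@6:L; in-air after throw: [b1@6:L]
Beat 1 (R): throw ball2 h=1 -> lands@2:L; in-air after throw: [b2@2:L b1@6:L]
Beat 2 (L): throw ball2 h=2 -> lands@4:L; in-air after throw: [b2@4:L b1@6:L]
Beat 3 (R): throw ball3 h=6 -> lands@9:R; in-air after throw: [b2@4:L b1@6:L b3@9:R]
Beat 4 (L): throw ball2 h=1 -> lands@5:R; in-air after throw: [b2@5:R b1@6:L b3@9:R]
Beat 5 (R): throw ball2 h=2 -> lands@7:R; in-air after throw: [b1@6:L b2@7:R b3@9:R]
Beat 6 (L): throw ball1 h=6 -> lands@12:L; in-air after throw: [b2@7:R b3@9:R b1@12:L]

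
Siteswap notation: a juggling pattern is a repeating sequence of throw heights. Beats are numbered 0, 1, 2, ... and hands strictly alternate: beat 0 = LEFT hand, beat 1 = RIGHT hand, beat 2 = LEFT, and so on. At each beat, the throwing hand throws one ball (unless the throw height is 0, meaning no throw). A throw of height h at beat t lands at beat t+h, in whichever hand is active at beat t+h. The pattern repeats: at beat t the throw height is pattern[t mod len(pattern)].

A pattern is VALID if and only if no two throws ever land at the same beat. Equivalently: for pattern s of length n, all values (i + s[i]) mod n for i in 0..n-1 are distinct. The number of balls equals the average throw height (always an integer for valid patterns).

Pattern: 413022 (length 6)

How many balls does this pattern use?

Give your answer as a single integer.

Pattern = [4, 1, 3, 0, 2, 2], length n = 6
  position 0: throw height = 4, running sum = 4
  position 1: throw height = 1, running sum = 5
  position 2: throw height = 3, running sum = 8
  position 3: throw height = 0, running sum = 8
  position 4: throw height = 2, running sum = 10
  position 5: throw height = 2, running sum = 12
Total sum = 12; balls = sum / n = 12 / 6 = 2

Answer: 2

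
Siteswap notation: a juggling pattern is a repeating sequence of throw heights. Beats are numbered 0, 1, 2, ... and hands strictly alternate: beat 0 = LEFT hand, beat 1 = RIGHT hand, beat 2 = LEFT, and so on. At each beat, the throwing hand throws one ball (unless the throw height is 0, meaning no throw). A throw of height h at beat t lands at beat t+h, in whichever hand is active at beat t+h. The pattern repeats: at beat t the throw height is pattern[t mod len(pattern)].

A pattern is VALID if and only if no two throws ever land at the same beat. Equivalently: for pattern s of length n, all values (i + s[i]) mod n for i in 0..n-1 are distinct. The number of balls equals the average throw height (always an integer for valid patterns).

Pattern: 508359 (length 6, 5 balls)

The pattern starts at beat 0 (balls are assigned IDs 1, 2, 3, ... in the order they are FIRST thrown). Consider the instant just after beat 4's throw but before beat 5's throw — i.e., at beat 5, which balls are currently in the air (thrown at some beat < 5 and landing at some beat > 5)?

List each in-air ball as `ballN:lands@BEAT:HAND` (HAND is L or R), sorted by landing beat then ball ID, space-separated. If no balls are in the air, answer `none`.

Answer: ball3:lands@6:L ball4:lands@9:R ball2:lands@10:L

Derivation:
Beat 0 (L): throw ball1 h=5 -> lands@5:R; in-air after throw: [b1@5:R]
Beat 2 (L): throw ball2 h=8 -> lands@10:L; in-air after throw: [b1@5:R b2@10:L]
Beat 3 (R): throw ball3 h=3 -> lands@6:L; in-air after throw: [b1@5:R b3@6:L b2@10:L]
Beat 4 (L): throw ball4 h=5 -> lands@9:R; in-air after throw: [b1@5:R b3@6:L b4@9:R b2@10:L]
Beat 5 (R): throw ball1 h=9 -> lands@14:L; in-air after throw: [b3@6:L b4@9:R b2@10:L b1@14:L]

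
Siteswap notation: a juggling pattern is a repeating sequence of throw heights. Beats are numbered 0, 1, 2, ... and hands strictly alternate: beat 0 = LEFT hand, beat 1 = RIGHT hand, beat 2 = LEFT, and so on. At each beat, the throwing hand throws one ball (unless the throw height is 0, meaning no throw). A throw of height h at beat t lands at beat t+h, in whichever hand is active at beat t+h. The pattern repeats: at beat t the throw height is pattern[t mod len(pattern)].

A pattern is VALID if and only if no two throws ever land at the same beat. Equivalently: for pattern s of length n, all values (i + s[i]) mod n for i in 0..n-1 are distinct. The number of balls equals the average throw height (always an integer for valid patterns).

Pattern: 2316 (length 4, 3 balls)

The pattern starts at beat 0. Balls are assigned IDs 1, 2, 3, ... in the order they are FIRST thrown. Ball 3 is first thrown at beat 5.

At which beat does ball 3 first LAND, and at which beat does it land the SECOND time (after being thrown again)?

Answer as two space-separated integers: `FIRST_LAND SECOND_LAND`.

Answer: 8 10

Derivation:
Beat 0 (L): throw ball1 h=2 -> lands@2:L; in-air after throw: [b1@2:L]
Beat 1 (R): throw ball2 h=3 -> lands@4:L; in-air after throw: [b1@2:L b2@4:L]
Beat 2 (L): throw ball1 h=1 -> lands@3:R; in-air after throw: [b1@3:R b2@4:L]
Beat 3 (R): throw ball1 h=6 -> lands@9:R; in-air after throw: [b2@4:L b1@9:R]
Beat 4 (L): throw ball2 h=2 -> lands@6:L; in-air after throw: [b2@6:L b1@9:R]
Beat 5 (R): throw ball3 h=3 -> lands@8:L; in-air after throw: [b2@6:L b3@8:L b1@9:R]
Beat 6 (L): throw ball2 h=1 -> lands@7:R; in-air after throw: [b2@7:R b3@8:L b1@9:R]
Beat 7 (R): throw ball2 h=6 -> lands@13:R; in-air after throw: [b3@8:L b1@9:R b2@13:R]
Beat 8 (L): throw ball3 h=2 -> lands@10:L; in-air after throw: [b1@9:R b3@10:L b2@13:R]
Beat 9 (R): throw ball1 h=3 -> lands@12:L; in-air after throw: [b3@10:L b1@12:L b2@13:R]
Beat 10 (L): throw ball3 h=1 -> lands@11:R; in-air after throw: [b3@11:R b1@12:L b2@13:R]
Ball 3: thrown@5 h=3 -> first land @8; rethrown@8 h=2 -> second land @10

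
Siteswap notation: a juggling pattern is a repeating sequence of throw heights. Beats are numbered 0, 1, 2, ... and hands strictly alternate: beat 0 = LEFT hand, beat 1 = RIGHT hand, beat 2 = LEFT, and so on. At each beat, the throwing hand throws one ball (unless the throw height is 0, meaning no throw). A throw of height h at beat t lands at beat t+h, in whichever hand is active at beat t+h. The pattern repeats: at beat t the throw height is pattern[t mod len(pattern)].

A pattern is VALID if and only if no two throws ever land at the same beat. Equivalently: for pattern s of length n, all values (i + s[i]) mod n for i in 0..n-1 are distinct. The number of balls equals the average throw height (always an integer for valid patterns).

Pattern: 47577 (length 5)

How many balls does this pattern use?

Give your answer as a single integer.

Answer: 6

Derivation:
Pattern = [4, 7, 5, 7, 7], length n = 5
  position 0: throw height = 4, running sum = 4
  position 1: throw height = 7, running sum = 11
  position 2: throw height = 5, running sum = 16
  position 3: throw height = 7, running sum = 23
  position 4: throw height = 7, running sum = 30
Total sum = 30; balls = sum / n = 30 / 5 = 6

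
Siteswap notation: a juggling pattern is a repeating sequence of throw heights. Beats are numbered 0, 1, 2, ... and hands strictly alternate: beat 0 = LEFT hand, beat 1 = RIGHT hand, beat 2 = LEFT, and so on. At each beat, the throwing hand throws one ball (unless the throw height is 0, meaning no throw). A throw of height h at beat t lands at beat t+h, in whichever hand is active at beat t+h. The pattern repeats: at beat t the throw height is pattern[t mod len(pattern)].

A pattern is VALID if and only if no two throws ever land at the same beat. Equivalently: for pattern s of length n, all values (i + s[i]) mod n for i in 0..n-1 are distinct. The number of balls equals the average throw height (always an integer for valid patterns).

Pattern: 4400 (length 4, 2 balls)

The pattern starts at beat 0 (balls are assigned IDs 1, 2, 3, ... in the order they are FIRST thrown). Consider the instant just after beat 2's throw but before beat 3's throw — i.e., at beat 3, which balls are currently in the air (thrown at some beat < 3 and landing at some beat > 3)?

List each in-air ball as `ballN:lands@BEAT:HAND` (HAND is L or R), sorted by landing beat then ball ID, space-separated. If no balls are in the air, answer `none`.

Beat 0 (L): throw ball1 h=4 -> lands@4:L; in-air after throw: [b1@4:L]
Beat 1 (R): throw ball2 h=4 -> lands@5:R; in-air after throw: [b1@4:L b2@5:R]

Answer: ball1:lands@4:L ball2:lands@5:R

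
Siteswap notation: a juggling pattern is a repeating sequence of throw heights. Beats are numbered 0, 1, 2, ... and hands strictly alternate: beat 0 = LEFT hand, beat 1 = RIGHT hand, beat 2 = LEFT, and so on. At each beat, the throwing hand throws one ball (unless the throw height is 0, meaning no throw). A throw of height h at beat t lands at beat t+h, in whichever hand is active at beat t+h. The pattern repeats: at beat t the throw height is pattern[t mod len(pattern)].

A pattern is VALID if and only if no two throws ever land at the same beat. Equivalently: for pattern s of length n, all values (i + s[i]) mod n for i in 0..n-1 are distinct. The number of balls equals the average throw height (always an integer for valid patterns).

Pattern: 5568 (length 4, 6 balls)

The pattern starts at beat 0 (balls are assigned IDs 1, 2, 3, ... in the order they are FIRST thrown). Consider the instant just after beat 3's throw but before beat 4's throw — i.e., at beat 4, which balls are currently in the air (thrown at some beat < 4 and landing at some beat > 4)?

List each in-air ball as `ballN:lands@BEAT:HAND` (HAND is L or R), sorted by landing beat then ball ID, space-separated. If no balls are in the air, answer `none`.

Answer: ball1:lands@5:R ball2:lands@6:L ball3:lands@8:L ball4:lands@11:R

Derivation:
Beat 0 (L): throw ball1 h=5 -> lands@5:R; in-air after throw: [b1@5:R]
Beat 1 (R): throw ball2 h=5 -> lands@6:L; in-air after throw: [b1@5:R b2@6:L]
Beat 2 (L): throw ball3 h=6 -> lands@8:L; in-air after throw: [b1@5:R b2@6:L b3@8:L]
Beat 3 (R): throw ball4 h=8 -> lands@11:R; in-air after throw: [b1@5:R b2@6:L b3@8:L b4@11:R]
Beat 4 (L): throw ball5 h=5 -> lands@9:R; in-air after throw: [b1@5:R b2@6:L b3@8:L b5@9:R b4@11:R]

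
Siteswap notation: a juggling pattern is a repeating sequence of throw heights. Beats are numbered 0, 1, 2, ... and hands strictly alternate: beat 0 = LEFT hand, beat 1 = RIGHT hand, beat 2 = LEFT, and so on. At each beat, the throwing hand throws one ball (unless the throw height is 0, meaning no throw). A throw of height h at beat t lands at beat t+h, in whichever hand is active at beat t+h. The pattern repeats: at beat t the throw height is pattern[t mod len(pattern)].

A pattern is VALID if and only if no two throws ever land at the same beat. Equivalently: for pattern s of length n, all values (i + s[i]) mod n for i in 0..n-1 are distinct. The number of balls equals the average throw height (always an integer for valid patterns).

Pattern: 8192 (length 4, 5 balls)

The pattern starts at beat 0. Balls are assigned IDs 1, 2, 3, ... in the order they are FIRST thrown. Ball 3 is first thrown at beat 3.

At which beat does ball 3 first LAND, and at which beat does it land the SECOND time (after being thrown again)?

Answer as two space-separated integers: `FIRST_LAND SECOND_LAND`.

Answer: 5 6

Derivation:
Beat 0 (L): throw ball1 h=8 -> lands@8:L; in-air after throw: [b1@8:L]
Beat 1 (R): throw ball2 h=1 -> lands@2:L; in-air after throw: [b2@2:L b1@8:L]
Beat 2 (L): throw ball2 h=9 -> lands@11:R; in-air after throw: [b1@8:L b2@11:R]
Beat 3 (R): throw ball3 h=2 -> lands@5:R; in-air after throw: [b3@5:R b1@8:L b2@11:R]
Beat 4 (L): throw ball4 h=8 -> lands@12:L; in-air after throw: [b3@5:R b1@8:L b2@11:R b4@12:L]
Beat 5 (R): throw ball3 h=1 -> lands@6:L; in-air after throw: [b3@6:L b1@8:L b2@11:R b4@12:L]
Beat 6 (L): throw ball3 h=9 -> lands@15:R; in-air after throw: [b1@8:L b2@11:R b4@12:L b3@15:R]
Ball 3: thrown@3 h=2 -> first land @5; rethrown@5 h=1 -> second land @6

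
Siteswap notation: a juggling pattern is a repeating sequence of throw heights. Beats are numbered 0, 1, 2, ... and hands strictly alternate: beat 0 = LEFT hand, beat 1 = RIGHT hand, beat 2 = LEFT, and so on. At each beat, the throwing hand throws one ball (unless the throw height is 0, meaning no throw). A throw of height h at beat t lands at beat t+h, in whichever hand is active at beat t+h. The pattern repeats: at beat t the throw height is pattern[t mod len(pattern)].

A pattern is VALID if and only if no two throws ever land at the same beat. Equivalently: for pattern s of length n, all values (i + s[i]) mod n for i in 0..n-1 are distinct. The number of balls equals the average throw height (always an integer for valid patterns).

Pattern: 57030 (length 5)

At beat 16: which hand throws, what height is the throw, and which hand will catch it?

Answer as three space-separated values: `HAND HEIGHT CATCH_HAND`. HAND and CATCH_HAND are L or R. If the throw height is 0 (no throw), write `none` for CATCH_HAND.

Beat 16: 16 mod 2 = 0, so hand = L
Throw height = pattern[16 mod 5] = pattern[1] = 7
Lands at beat 16+7=23, 23 mod 2 = 1, so catch hand = R

Answer: L 7 R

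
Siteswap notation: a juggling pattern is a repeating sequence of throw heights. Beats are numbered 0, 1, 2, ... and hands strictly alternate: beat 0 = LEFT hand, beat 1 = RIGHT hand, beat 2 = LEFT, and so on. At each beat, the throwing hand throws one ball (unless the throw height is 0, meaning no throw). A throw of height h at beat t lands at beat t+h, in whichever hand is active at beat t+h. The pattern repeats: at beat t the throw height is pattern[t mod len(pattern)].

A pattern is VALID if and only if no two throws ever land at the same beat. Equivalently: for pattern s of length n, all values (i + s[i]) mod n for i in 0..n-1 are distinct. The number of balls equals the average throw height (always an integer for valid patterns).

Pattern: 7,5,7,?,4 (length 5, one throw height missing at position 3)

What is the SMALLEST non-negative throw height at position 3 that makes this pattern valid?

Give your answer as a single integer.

i=0: (0 + 7) mod 5 = 2
i=1: (1 + 5) mod 5 = 1
i=2: (2 + 7) mod 5 = 4
i=3: s[i]=? (unknown)
i=4: (4 + 4) mod 5 = 3
Known residues: [1, 2, 3, 4]; need a permutation of 0..4, so missing residue r = 0
Need (3 + s) mod 5 = 0; smallest s = (0 - 3) mod 5 = 2

Answer: 2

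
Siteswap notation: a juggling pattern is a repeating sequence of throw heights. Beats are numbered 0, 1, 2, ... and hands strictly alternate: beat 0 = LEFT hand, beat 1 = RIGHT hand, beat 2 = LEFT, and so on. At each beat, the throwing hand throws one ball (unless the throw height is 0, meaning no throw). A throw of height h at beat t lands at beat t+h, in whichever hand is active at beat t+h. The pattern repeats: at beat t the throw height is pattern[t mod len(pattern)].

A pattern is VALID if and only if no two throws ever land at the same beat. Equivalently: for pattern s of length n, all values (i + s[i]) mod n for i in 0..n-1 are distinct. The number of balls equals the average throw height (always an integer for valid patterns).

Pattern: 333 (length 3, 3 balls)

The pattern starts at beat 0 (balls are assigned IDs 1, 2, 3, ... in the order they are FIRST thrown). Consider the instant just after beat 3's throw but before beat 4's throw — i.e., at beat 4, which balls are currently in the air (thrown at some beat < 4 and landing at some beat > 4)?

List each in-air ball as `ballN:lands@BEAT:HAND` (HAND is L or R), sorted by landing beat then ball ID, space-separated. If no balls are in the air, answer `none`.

Answer: ball3:lands@5:R ball1:lands@6:L

Derivation:
Beat 0 (L): throw ball1 h=3 -> lands@3:R; in-air after throw: [b1@3:R]
Beat 1 (R): throw ball2 h=3 -> lands@4:L; in-air after throw: [b1@3:R b2@4:L]
Beat 2 (L): throw ball3 h=3 -> lands@5:R; in-air after throw: [b1@3:R b2@4:L b3@5:R]
Beat 3 (R): throw ball1 h=3 -> lands@6:L; in-air after throw: [b2@4:L b3@5:R b1@6:L]
Beat 4 (L): throw ball2 h=3 -> lands@7:R; in-air after throw: [b3@5:R b1@6:L b2@7:R]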